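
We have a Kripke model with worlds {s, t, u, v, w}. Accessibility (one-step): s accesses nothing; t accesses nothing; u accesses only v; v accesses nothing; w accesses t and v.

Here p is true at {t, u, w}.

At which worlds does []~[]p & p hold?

s: []~[]p is T, p is F. ✗
t: []~[]p is T, p is T. ✓
u: []~[]p is F, p is T. ✗
v: []~[]p is T, p is F. ✗
w: []~[]p is F, p is T. ✗

{t}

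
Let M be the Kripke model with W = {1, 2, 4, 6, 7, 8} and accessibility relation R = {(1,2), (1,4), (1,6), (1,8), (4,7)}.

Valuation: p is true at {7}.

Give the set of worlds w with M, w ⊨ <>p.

{4}

1: successors {2, 4, 6, 8}; p there: 2:F, 4:F, 6:F, 8:F. ✗
2: no successors, so <>p fails. ✗
4: successors {7}; p there: 7:T. ✓
6: no successors, so <>p fails. ✗
7: no successors, so <>p fails. ✗
8: no successors, so <>p fails. ✗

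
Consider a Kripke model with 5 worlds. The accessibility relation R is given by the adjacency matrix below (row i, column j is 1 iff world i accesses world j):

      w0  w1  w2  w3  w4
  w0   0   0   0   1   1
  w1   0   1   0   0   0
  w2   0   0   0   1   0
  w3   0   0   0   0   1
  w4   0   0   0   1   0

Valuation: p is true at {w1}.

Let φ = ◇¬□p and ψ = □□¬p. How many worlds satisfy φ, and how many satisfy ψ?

4 and 4

For ◇¬□p:
w0: successors {w3, w4}; ¬□p there: w3:T, w4:T. ✓
w1: successors {w1}; ¬□p there: w1:F. ✗
w2: successors {w3}; ¬□p there: w3:T. ✓
w3: successors {w4}; ¬□p there: w4:T. ✓
w4: successors {w3}; ¬□p there: w3:T. ✓
— 4 worlds.
For □□¬p:
w0: successors {w3, w4}; □¬p there: w3:T, w4:T. ✓
w1: successors {w1}; □¬p there: w1:F. ✗
w2: successors {w3}; □¬p there: w3:T. ✓
w3: successors {w4}; □¬p there: w4:T. ✓
w4: successors {w3}; □¬p there: w3:T. ✓
— 4 worlds.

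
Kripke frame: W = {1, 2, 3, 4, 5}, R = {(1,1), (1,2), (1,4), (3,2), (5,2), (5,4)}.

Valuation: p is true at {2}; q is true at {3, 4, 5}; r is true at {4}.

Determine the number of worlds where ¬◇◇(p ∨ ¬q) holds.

4

1: ◇◇(p ∨ ¬q) is T. ✗
2: ◇◇(p ∨ ¬q) is F. ✓
3: ◇◇(p ∨ ¬q) is F. ✓
4: ◇◇(p ∨ ¬q) is F. ✓
5: ◇◇(p ∨ ¬q) is F. ✓
Satisfying worlds: {2, 3, 4, 5}.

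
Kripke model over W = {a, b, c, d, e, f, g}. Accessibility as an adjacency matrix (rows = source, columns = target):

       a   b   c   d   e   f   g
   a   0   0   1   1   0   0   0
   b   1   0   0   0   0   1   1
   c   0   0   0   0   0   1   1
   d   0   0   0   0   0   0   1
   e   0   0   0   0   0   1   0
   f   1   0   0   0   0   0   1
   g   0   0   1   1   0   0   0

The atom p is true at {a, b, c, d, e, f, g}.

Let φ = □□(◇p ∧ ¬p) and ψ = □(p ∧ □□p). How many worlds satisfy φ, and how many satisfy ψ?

0 and 7

For □□(◇p ∧ ¬p):
a: successors {c, d}; □(◇p ∧ ¬p) there: c:F, d:F. ✗
b: successors {a, f, g}; □(◇p ∧ ¬p) there: a:F, f:F, g:F. ✗
c: successors {f, g}; □(◇p ∧ ¬p) there: f:F, g:F. ✗
d: successors {g}; □(◇p ∧ ¬p) there: g:F. ✗
e: successors {f}; □(◇p ∧ ¬p) there: f:F. ✗
f: successors {a, g}; □(◇p ∧ ¬p) there: a:F, g:F. ✗
g: successors {c, d}; □(◇p ∧ ¬p) there: c:F, d:F. ✗
— 0 worlds.
For □(p ∧ □□p):
a: successors {c, d}; p ∧ □□p there: c:T, d:T. ✓
b: successors {a, f, g}; p ∧ □□p there: a:T, f:T, g:T. ✓
c: successors {f, g}; p ∧ □□p there: f:T, g:T. ✓
d: successors {g}; p ∧ □□p there: g:T. ✓
e: successors {f}; p ∧ □□p there: f:T. ✓
f: successors {a, g}; p ∧ □□p there: a:T, g:T. ✓
g: successors {c, d}; p ∧ □□p there: c:T, d:T. ✓
— 7 worlds.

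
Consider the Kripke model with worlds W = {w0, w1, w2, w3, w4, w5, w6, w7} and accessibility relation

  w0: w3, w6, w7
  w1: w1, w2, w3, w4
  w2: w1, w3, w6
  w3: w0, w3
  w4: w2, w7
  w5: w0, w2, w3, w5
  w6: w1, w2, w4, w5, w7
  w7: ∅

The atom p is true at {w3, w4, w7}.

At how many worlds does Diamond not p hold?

7

w0: successors {w3, w6, w7}; not p there: w3:F, w6:T, w7:F. ✓
w1: successors {w1, w2, w3, w4}; not p there: w1:T, w2:T, w3:F, w4:F. ✓
w2: successors {w1, w3, w6}; not p there: w1:T, w3:F, w6:T. ✓
w3: successors {w0, w3}; not p there: w0:T, w3:F. ✓
w4: successors {w2, w7}; not p there: w2:T, w7:F. ✓
w5: successors {w0, w2, w3, w5}; not p there: w0:T, w2:T, w3:F, w5:T. ✓
w6: successors {w1, w2, w4, w5, w7}; not p there: w1:T, w2:T, w4:F, w5:T, w7:F. ✓
w7: no successors, so Diamond not p fails. ✗
Satisfying worlds: {w0, w1, w2, w3, w4, w5, w6}.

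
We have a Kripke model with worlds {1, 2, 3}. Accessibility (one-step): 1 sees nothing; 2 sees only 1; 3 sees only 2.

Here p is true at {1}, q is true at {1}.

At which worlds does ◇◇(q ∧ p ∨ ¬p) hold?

1: no successors, so ◇◇(q ∧ p ∨ ¬p) fails. ✗
2: successors {1}; ◇(q ∧ p ∨ ¬p) there: 1:F. ✗
3: successors {2}; ◇(q ∧ p ∨ ¬p) there: 2:T. ✓

{3}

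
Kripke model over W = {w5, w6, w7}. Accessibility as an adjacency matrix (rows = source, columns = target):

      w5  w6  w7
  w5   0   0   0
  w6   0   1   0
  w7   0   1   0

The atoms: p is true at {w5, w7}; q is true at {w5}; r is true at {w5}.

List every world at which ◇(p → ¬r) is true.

w5: no successors, so ◇(p → ¬r) fails. ✗
w6: successors {w6}; p → ¬r there: w6:T. ✓
w7: successors {w6}; p → ¬r there: w6:T. ✓

{w6, w7}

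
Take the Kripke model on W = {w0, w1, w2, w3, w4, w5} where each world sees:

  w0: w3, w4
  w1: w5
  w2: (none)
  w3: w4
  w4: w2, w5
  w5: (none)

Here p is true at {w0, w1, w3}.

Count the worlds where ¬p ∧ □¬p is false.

3

w0: ¬p is F, □¬p is F. ✗
w1: ¬p is F, □¬p is T. ✗
w2: ¬p is T, □¬p is T. ✓
w3: ¬p is F, □¬p is T. ✗
w4: ¬p is T, □¬p is T. ✓
w5: ¬p is T, □¬p is T. ✓
Satisfying worlds: {w2, w4, w5}.
So ¬p ∧ □¬p fails at the other 3 worlds.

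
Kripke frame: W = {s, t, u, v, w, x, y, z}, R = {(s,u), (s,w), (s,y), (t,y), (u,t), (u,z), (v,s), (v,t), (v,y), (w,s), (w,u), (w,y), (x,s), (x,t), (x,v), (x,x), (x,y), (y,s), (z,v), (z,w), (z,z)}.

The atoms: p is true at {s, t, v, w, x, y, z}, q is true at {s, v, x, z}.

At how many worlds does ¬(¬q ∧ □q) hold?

s: ¬q ∧ □q is F. ✓
t: ¬q ∧ □q is F. ✓
u: ¬q ∧ □q is F. ✓
v: ¬q ∧ □q is F. ✓
w: ¬q ∧ □q is F. ✓
x: ¬q ∧ □q is F. ✓
y: ¬q ∧ □q is T. ✗
z: ¬q ∧ □q is F. ✓
Satisfying worlds: {s, t, u, v, w, x, z}.

7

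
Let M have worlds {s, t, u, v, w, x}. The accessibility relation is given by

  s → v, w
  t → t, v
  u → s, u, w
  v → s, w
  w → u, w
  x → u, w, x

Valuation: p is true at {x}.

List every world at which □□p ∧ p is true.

s: □□p is F, p is F. ✗
t: □□p is F, p is F. ✗
u: □□p is F, p is F. ✗
v: □□p is F, p is F. ✗
w: □□p is F, p is F. ✗
x: □□p is F, p is T. ✗

∅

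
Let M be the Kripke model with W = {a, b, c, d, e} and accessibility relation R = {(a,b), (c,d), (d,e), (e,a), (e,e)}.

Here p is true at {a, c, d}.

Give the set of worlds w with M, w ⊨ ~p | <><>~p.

a: ~p is F, <><>~p is F. ✗
b: ~p is T, <><>~p is F. ✓
c: ~p is F, <><>~p is T. ✓
d: ~p is F, <><>~p is T. ✓
e: ~p is T, <><>~p is T. ✓

{b, c, d, e}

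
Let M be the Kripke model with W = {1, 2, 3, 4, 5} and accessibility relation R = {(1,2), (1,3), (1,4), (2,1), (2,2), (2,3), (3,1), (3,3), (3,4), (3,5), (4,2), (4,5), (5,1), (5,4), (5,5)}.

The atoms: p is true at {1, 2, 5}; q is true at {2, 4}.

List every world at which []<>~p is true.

{2, 4}

1: successors {2, 3, 4}; <>~p there: 2:T, 3:T, 4:F. ✗
2: successors {1, 2, 3}; <>~p there: 1:T, 2:T, 3:T. ✓
3: successors {1, 3, 4, 5}; <>~p there: 1:T, 3:T, 4:F, 5:T. ✗
4: successors {2, 5}; <>~p there: 2:T, 5:T. ✓
5: successors {1, 4, 5}; <>~p there: 1:T, 4:F, 5:T. ✗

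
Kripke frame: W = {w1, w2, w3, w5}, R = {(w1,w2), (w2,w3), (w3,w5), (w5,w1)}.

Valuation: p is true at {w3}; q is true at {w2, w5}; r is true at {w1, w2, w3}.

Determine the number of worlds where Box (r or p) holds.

w1: successors {w2}; r or p there: w2:T. ✓
w2: successors {w3}; r or p there: w3:T. ✓
w3: successors {w5}; r or p there: w5:F. ✗
w5: successors {w1}; r or p there: w1:T. ✓
Satisfying worlds: {w1, w2, w5}.

3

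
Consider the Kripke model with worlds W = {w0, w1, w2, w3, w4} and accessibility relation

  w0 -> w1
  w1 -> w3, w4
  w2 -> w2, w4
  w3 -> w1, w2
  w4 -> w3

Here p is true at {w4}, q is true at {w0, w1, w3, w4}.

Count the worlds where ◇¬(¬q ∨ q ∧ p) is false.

1

w0: successors {w1}; ¬(¬q ∨ q ∧ p) there: w1:T. ✓
w1: successors {w3, w4}; ¬(¬q ∨ q ∧ p) there: w3:T, w4:F. ✓
w2: successors {w2, w4}; ¬(¬q ∨ q ∧ p) there: w2:F, w4:F. ✗
w3: successors {w1, w2}; ¬(¬q ∨ q ∧ p) there: w1:T, w2:F. ✓
w4: successors {w3}; ¬(¬q ∨ q ∧ p) there: w3:T. ✓
Satisfying worlds: {w0, w1, w3, w4}.
So ◇¬(¬q ∨ q ∧ p) fails at the other 1 world.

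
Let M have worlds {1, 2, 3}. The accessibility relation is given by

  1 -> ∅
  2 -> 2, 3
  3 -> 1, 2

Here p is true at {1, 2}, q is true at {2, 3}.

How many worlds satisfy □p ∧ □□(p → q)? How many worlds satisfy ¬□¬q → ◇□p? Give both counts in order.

2 and 3

For □p ∧ □□(p → q):
1: □p is T, □□(p → q) is T. ✓
2: □p is F, □□(p → q) is F. ✗
3: □p is T, □□(p → q) is T. ✓
— 2 worlds.
For ¬□¬q → ◇□p:
1: ¬□¬q is F, ◇□p is F. ✓
2: ¬□¬q is T, ◇□p is T. ✓
3: ¬□¬q is T, ◇□p is T. ✓
— 3 worlds.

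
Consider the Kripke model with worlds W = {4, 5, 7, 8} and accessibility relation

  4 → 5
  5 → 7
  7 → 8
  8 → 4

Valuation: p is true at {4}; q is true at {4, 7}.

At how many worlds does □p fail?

3

4: successors {5}; p there: 5:F. ✗
5: successors {7}; p there: 7:F. ✗
7: successors {8}; p there: 8:F. ✗
8: successors {4}; p there: 4:T. ✓
Satisfying worlds: {8}.
So □p fails at the other 3 worlds.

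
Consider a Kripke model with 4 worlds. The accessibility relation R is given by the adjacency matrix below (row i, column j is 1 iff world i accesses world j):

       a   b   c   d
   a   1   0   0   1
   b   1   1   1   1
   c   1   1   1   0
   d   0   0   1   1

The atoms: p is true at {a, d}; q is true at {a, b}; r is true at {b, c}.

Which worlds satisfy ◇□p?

a: successors {a, d}; □p there: a:T, d:F. ✓
b: successors {a, b, c, d}; □p there: a:T, b:F, c:F, d:F. ✓
c: successors {a, b, c}; □p there: a:T, b:F, c:F. ✓
d: successors {c, d}; □p there: c:F, d:F. ✗

{a, b, c}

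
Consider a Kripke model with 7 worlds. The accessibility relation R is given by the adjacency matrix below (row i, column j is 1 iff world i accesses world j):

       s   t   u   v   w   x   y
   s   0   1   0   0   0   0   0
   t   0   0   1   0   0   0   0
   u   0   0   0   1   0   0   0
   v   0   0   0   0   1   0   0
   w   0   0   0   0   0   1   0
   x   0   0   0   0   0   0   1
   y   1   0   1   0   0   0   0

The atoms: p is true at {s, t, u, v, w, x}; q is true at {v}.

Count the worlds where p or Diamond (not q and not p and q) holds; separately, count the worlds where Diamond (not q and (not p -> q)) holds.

6 and 5

For p or Diamond (not q and not p and q):
s: p is T, Diamond (not q and not p and q) is F. ✓
t: p is T, Diamond (not q and not p and q) is F. ✓
u: p is T, Diamond (not q and not p and q) is F. ✓
v: p is T, Diamond (not q and not p and q) is F. ✓
w: p is T, Diamond (not q and not p and q) is F. ✓
x: p is T, Diamond (not q and not p and q) is F. ✓
y: p is F, Diamond (not q and not p and q) is F. ✗
— 6 worlds.
For Diamond (not q and (not p -> q)):
s: successors {t}; not q and (not p -> q) there: t:T. ✓
t: successors {u}; not q and (not p -> q) there: u:T. ✓
u: successors {v}; not q and (not p -> q) there: v:F. ✗
v: successors {w}; not q and (not p -> q) there: w:T. ✓
w: successors {x}; not q and (not p -> q) there: x:T. ✓
x: successors {y}; not q and (not p -> q) there: y:F. ✗
y: successors {s, u}; not q and (not p -> q) there: s:T, u:T. ✓
— 5 worlds.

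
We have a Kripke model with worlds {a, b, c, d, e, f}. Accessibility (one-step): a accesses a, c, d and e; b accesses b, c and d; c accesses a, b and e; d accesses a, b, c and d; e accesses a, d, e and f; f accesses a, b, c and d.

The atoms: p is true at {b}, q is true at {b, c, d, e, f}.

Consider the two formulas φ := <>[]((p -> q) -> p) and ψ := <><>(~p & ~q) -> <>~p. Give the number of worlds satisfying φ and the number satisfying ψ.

For <>[]((p -> q) -> p):
a: successors {a, c, d, e}; []((p -> q) -> p) there: a:F, c:F, d:F, e:F. ✗
b: successors {b, c, d}; []((p -> q) -> p) there: b:F, c:F, d:F. ✗
c: successors {a, b, e}; []((p -> q) -> p) there: a:F, b:F, e:F. ✗
d: successors {a, b, c, d}; []((p -> q) -> p) there: a:F, b:F, c:F, d:F. ✗
e: successors {a, d, e, f}; []((p -> q) -> p) there: a:F, d:F, e:F, f:F. ✗
f: successors {a, b, c, d}; []((p -> q) -> p) there: a:F, b:F, c:F, d:F. ✗
— 0 worlds.
For <><>(~p & ~q) -> <>~p:
a: <><>(~p & ~q) is T, <>~p is T. ✓
b: <><>(~p & ~q) is T, <>~p is T. ✓
c: <><>(~p & ~q) is T, <>~p is T. ✓
d: <><>(~p & ~q) is T, <>~p is T. ✓
e: <><>(~p & ~q) is T, <>~p is T. ✓
f: <><>(~p & ~q) is T, <>~p is T. ✓
— 6 worlds.

0 and 6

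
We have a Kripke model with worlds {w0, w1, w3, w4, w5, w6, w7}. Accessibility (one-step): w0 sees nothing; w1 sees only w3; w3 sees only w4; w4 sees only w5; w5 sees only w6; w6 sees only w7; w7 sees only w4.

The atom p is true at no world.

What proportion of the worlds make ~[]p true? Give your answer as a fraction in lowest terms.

6/7

w0: []p is T. ✗
w1: []p is F. ✓
w3: []p is F. ✓
w4: []p is F. ✓
w5: []p is F. ✓
w6: []p is F. ✓
w7: []p is F. ✓
That's 6 of 7 worlds, so 6/7.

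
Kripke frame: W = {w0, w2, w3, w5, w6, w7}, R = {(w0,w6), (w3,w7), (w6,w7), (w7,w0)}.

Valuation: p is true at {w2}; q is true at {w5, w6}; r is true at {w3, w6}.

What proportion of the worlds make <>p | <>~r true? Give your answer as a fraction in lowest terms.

1/2

w0: <>p is F, <>~r is F. ✗
w2: <>p is F, <>~r is F. ✗
w3: <>p is F, <>~r is T. ✓
w5: <>p is F, <>~r is F. ✗
w6: <>p is F, <>~r is T. ✓
w7: <>p is F, <>~r is T. ✓
That's 3 of 6 worlds, so 3/6 = 1/2.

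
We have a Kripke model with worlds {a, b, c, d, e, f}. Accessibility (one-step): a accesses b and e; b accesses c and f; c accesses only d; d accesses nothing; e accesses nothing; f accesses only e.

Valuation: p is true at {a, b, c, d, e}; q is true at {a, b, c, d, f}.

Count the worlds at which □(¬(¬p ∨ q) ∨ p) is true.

5

a: successors {b, e}; ¬(¬p ∨ q) ∨ p there: b:T, e:T. ✓
b: successors {c, f}; ¬(¬p ∨ q) ∨ p there: c:T, f:F. ✗
c: successors {d}; ¬(¬p ∨ q) ∨ p there: d:T. ✓
d: no successors, so □(¬(¬p ∨ q) ∨ p) holds vacuously. ✓
e: no successors, so □(¬(¬p ∨ q) ∨ p) holds vacuously. ✓
f: successors {e}; ¬(¬p ∨ q) ∨ p there: e:T. ✓
Satisfying worlds: {a, c, d, e, f}.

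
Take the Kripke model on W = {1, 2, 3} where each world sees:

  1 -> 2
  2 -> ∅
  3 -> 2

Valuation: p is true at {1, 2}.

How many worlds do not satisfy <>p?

1

1: successors {2}; p there: 2:T. ✓
2: no successors, so <>p fails. ✗
3: successors {2}; p there: 2:T. ✓
Satisfying worlds: {1, 3}.
So <>p fails at the other 1 world.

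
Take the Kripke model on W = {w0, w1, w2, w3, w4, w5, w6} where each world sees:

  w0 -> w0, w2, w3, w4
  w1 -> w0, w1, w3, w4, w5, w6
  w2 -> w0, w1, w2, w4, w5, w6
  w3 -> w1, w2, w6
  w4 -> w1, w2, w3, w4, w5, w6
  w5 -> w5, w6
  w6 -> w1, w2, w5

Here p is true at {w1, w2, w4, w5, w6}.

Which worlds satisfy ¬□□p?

{w0, w1, w2, w3, w4, w6}

w0: □□p is F. ✓
w1: □□p is F. ✓
w2: □□p is F. ✓
w3: □□p is F. ✓
w4: □□p is F. ✓
w5: □□p is T. ✗
w6: □□p is F. ✓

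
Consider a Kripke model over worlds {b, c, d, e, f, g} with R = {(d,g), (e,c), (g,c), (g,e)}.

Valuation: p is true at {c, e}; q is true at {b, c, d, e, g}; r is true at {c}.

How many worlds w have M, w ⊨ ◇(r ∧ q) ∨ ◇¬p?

3

b: ◇(r ∧ q) is F, ◇¬p is F. ✗
c: ◇(r ∧ q) is F, ◇¬p is F. ✗
d: ◇(r ∧ q) is F, ◇¬p is T. ✓
e: ◇(r ∧ q) is T, ◇¬p is F. ✓
f: ◇(r ∧ q) is F, ◇¬p is F. ✗
g: ◇(r ∧ q) is T, ◇¬p is F. ✓
Satisfying worlds: {d, e, g}.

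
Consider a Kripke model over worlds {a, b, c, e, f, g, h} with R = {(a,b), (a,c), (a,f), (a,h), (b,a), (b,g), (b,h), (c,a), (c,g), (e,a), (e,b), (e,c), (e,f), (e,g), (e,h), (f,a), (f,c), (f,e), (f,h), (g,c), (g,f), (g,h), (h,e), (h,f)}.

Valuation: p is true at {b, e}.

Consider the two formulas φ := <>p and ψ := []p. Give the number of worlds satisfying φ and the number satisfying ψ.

4 and 0

For <>p:
a: successors {b, c, f, h}; p there: b:T, c:F, f:F, h:F. ✓
b: successors {a, g, h}; p there: a:F, g:F, h:F. ✗
c: successors {a, g}; p there: a:F, g:F. ✗
e: successors {a, b, c, f, g, h}; p there: a:F, b:T, c:F, f:F, g:F, h:F. ✓
f: successors {a, c, e, h}; p there: a:F, c:F, e:T, h:F. ✓
g: successors {c, f, h}; p there: c:F, f:F, h:F. ✗
h: successors {e, f}; p there: e:T, f:F. ✓
— 4 worlds.
For []p:
a: successors {b, c, f, h}; p there: b:T, c:F, f:F, h:F. ✗
b: successors {a, g, h}; p there: a:F, g:F, h:F. ✗
c: successors {a, g}; p there: a:F, g:F. ✗
e: successors {a, b, c, f, g, h}; p there: a:F, b:T, c:F, f:F, g:F, h:F. ✗
f: successors {a, c, e, h}; p there: a:F, c:F, e:T, h:F. ✗
g: successors {c, f, h}; p there: c:F, f:F, h:F. ✗
h: successors {e, f}; p there: e:T, f:F. ✗
— 0 worlds.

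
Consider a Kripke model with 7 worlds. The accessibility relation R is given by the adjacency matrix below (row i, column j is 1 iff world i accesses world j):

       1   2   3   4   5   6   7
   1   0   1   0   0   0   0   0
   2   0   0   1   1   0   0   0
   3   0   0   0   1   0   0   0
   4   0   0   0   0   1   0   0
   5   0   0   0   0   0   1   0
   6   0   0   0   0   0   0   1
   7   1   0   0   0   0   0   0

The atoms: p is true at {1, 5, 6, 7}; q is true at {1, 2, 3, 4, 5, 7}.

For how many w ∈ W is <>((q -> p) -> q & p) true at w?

1: successors {2}; (q -> p) -> q & p there: 2:T. ✓
2: successors {3, 4}; (q -> p) -> q & p there: 3:T, 4:T. ✓
3: successors {4}; (q -> p) -> q & p there: 4:T. ✓
4: successors {5}; (q -> p) -> q & p there: 5:T. ✓
5: successors {6}; (q -> p) -> q & p there: 6:F. ✗
6: successors {7}; (q -> p) -> q & p there: 7:T. ✓
7: successors {1}; (q -> p) -> q & p there: 1:T. ✓
Satisfying worlds: {1, 2, 3, 4, 6, 7}.

6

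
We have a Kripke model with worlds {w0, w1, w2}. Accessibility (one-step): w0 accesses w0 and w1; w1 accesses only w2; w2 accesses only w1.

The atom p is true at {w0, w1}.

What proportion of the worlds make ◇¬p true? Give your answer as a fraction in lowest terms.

w0: successors {w0, w1}; ¬p there: w0:F, w1:F. ✗
w1: successors {w2}; ¬p there: w2:T. ✓
w2: successors {w1}; ¬p there: w1:F. ✗
That's 1 of 3 worlds, so 1/3.

1/3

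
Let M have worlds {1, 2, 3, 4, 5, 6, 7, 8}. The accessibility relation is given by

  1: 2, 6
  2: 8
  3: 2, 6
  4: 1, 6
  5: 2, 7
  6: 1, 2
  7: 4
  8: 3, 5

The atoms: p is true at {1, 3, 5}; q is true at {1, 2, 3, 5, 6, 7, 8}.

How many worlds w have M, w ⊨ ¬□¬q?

7

1: □¬q is F. ✓
2: □¬q is F. ✓
3: □¬q is F. ✓
4: □¬q is F. ✓
5: □¬q is F. ✓
6: □¬q is F. ✓
7: □¬q is T. ✗
8: □¬q is F. ✓
Satisfying worlds: {1, 2, 3, 4, 5, 6, 8}.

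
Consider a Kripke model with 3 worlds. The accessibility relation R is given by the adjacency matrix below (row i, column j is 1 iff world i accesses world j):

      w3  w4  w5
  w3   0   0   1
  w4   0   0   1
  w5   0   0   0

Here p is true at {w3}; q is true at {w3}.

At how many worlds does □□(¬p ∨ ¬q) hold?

3

w3: successors {w5}; □(¬p ∨ ¬q) there: w5:T. ✓
w4: successors {w5}; □(¬p ∨ ¬q) there: w5:T. ✓
w5: no successors, so □□(¬p ∨ ¬q) holds vacuously. ✓
Satisfying worlds: {w3, w4, w5}.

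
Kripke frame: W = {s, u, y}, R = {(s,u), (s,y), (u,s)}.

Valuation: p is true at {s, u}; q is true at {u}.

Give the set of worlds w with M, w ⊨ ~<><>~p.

{s, y}

s: <><>~p is F. ✓
u: <><>~p is T. ✗
y: <><>~p is F. ✓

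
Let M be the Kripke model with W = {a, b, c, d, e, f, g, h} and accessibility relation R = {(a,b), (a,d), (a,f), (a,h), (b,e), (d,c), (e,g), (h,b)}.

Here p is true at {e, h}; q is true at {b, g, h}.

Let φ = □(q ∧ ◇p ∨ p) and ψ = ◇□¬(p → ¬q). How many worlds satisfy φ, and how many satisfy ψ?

5 and 3

For □(q ∧ ◇p ∨ p):
a: successors {b, d, f, h}; q ∧ ◇p ∨ p there: b:T, d:F, f:F, h:T. ✗
b: successors {e}; q ∧ ◇p ∨ p there: e:T. ✓
c: no successors, so □(q ∧ ◇p ∨ p) holds vacuously. ✓
d: successors {c}; q ∧ ◇p ∨ p there: c:F. ✗
e: successors {g}; q ∧ ◇p ∨ p there: g:F. ✗
f: no successors, so □(q ∧ ◇p ∨ p) holds vacuously. ✓
g: no successors, so □(q ∧ ◇p ∨ p) holds vacuously. ✓
h: successors {b}; q ∧ ◇p ∨ p there: b:T. ✓
— 5 worlds.
For ◇□¬(p → ¬q):
a: successors {b, d, f, h}; □¬(p → ¬q) there: b:F, d:F, f:T, h:F. ✓
b: successors {e}; □¬(p → ¬q) there: e:F. ✗
c: no successors, so ◇□¬(p → ¬q) fails. ✗
d: successors {c}; □¬(p → ¬q) there: c:T. ✓
e: successors {g}; □¬(p → ¬q) there: g:T. ✓
f: no successors, so ◇□¬(p → ¬q) fails. ✗
g: no successors, so ◇□¬(p → ¬q) fails. ✗
h: successors {b}; □¬(p → ¬q) there: b:F. ✗
— 3 worlds.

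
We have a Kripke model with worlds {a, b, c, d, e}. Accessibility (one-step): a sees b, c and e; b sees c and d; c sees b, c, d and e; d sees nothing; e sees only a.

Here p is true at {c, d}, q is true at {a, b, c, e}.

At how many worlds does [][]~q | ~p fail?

a: [][]~q is F, ~p is T. ✓
b: [][]~q is F, ~p is T. ✓
c: [][]~q is F, ~p is F. ✗
d: [][]~q is T, ~p is F. ✓
e: [][]~q is F, ~p is T. ✓
Satisfying worlds: {a, b, d, e}.
So [][]~q | ~p fails at the other 1 world.

1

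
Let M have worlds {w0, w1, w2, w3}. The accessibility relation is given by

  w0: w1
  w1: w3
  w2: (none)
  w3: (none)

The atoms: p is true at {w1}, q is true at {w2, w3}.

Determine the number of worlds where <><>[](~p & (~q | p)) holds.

1

w0: successors {w1}; <>[](~p & (~q | p)) there: w1:T. ✓
w1: successors {w3}; <>[](~p & (~q | p)) there: w3:F. ✗
w2: no successors, so <><>[](~p & (~q | p)) fails. ✗
w3: no successors, so <><>[](~p & (~q | p)) fails. ✗
Satisfying worlds: {w0}.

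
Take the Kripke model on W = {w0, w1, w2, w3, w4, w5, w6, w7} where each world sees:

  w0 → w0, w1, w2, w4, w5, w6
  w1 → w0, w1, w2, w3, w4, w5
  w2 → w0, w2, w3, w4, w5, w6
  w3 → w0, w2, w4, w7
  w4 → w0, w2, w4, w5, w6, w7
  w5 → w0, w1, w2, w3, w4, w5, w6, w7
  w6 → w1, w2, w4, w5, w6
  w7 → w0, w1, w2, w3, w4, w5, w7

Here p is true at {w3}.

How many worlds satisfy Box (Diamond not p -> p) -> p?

8

w0: Box (Diamond not p -> p) is F, p is F. ✓
w1: Box (Diamond not p -> p) is F, p is F. ✓
w2: Box (Diamond not p -> p) is F, p is F. ✓
w3: Box (Diamond not p -> p) is F, p is T. ✓
w4: Box (Diamond not p -> p) is F, p is F. ✓
w5: Box (Diamond not p -> p) is F, p is F. ✓
w6: Box (Diamond not p -> p) is F, p is F. ✓
w7: Box (Diamond not p -> p) is F, p is F. ✓
Satisfying worlds: {w0, w1, w2, w3, w4, w5, w6, w7}.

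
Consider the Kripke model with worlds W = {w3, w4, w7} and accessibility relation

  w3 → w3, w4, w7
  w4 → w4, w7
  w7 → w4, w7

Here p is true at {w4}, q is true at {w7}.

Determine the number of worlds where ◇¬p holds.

3

w3: successors {w3, w4, w7}; ¬p there: w3:T, w4:F, w7:T. ✓
w4: successors {w4, w7}; ¬p there: w4:F, w7:T. ✓
w7: successors {w4, w7}; ¬p there: w4:F, w7:T. ✓
Satisfying worlds: {w3, w4, w7}.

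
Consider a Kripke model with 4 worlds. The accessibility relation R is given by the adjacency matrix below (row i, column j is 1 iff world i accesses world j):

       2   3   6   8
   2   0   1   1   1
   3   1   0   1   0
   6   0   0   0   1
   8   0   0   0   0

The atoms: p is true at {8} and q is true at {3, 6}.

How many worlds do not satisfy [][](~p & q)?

2: successors {3, 6, 8}; [](~p & q) there: 3:F, 6:F, 8:T. ✗
3: successors {2, 6}; [](~p & q) there: 2:F, 6:F. ✗
6: successors {8}; [](~p & q) there: 8:T. ✓
8: no successors, so [][](~p & q) holds vacuously. ✓
Satisfying worlds: {6, 8}.
So [][](~p & q) fails at the other 2 worlds.

2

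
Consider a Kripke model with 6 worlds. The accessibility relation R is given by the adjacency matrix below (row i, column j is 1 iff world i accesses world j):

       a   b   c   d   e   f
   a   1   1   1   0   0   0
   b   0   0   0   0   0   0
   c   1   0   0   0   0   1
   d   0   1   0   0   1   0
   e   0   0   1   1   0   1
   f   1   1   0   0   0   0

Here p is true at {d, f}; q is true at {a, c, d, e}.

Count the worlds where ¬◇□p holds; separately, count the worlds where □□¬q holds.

For ¬◇□p:
a: ◇□p is T. ✗
b: ◇□p is F. ✓
c: ◇□p is F. ✓
d: ◇□p is T. ✗
e: ◇□p is F. ✓
f: ◇□p is T. ✗
— 3 worlds.
For □□¬q:
a: successors {a, b, c}; □¬q there: a:F, b:T, c:F. ✗
b: no successors, so □□¬q holds vacuously. ✓
c: successors {a, f}; □¬q there: a:F, f:F. ✗
d: successors {b, e}; □¬q there: b:T, e:F. ✗
e: successors {c, d, f}; □¬q there: c:F, d:F, f:F. ✗
f: successors {a, b}; □¬q there: a:F, b:T. ✗
— 1 world.

3 and 1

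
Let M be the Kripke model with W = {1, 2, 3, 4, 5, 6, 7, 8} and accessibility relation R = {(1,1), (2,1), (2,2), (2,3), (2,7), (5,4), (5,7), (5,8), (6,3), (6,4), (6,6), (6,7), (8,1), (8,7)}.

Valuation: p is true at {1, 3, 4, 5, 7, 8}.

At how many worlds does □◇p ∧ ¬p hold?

1: □◇p is T, ¬p is F. ✗
2: □◇p is F, ¬p is T. ✗
3: □◇p is T, ¬p is F. ✗
4: □◇p is T, ¬p is F. ✗
5: □◇p is F, ¬p is F. ✗
6: □◇p is F, ¬p is T. ✗
7: □◇p is T, ¬p is F. ✗
8: □◇p is F, ¬p is F. ✗
Satisfying worlds: ∅.

0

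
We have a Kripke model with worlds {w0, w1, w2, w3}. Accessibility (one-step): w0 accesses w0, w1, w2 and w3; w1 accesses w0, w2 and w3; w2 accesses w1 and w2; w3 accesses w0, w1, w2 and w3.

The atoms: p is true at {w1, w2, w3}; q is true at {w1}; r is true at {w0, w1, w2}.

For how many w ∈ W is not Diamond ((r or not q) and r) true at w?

w0: Diamond ((r or not q) and r) is T. ✗
w1: Diamond ((r or not q) and r) is T. ✗
w2: Diamond ((r or not q) and r) is T. ✗
w3: Diamond ((r or not q) and r) is T. ✗
Satisfying worlds: ∅.

0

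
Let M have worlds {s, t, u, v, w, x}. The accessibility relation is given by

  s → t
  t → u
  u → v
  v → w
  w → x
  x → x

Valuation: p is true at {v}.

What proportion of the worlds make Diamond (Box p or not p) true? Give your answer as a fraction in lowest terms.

s: successors {t}; Box p or not p there: t:T. ✓
t: successors {u}; Box p or not p there: u:T. ✓
u: successors {v}; Box p or not p there: v:F. ✗
v: successors {w}; Box p or not p there: w:T. ✓
w: successors {x}; Box p or not p there: x:T. ✓
x: successors {x}; Box p or not p there: x:T. ✓
That's 5 of 6 worlds, so 5/6.

5/6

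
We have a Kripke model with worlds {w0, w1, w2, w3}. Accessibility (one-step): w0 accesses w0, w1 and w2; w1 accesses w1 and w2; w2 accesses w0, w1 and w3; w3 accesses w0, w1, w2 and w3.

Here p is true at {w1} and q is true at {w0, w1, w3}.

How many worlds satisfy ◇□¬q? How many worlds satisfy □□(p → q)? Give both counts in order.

For ◇□¬q:
w0: successors {w0, w1, w2}; □¬q there: w0:F, w1:F, w2:F. ✗
w1: successors {w1, w2}; □¬q there: w1:F, w2:F. ✗
w2: successors {w0, w1, w3}; □¬q there: w0:F, w1:F, w3:F. ✗
w3: successors {w0, w1, w2, w3}; □¬q there: w0:F, w1:F, w2:F, w3:F. ✗
— 0 worlds.
For □□(p → q):
w0: successors {w0, w1, w2}; □(p → q) there: w0:T, w1:T, w2:T. ✓
w1: successors {w1, w2}; □(p → q) there: w1:T, w2:T. ✓
w2: successors {w0, w1, w3}; □(p → q) there: w0:T, w1:T, w3:T. ✓
w3: successors {w0, w1, w2, w3}; □(p → q) there: w0:T, w1:T, w2:T, w3:T. ✓
— 4 worlds.

0 and 4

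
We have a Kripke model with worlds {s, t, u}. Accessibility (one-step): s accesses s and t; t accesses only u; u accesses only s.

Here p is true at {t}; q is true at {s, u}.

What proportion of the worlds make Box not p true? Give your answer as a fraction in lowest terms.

s: successors {s, t}; not p there: s:T, t:F. ✗
t: successors {u}; not p there: u:T. ✓
u: successors {s}; not p there: s:T. ✓
That's 2 of 3 worlds, so 2/3.

2/3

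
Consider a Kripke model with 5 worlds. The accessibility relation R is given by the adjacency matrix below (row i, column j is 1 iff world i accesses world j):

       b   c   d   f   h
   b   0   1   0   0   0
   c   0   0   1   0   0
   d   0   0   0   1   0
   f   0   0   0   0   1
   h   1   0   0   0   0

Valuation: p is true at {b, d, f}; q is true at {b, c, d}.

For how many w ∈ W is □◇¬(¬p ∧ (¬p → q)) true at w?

b: successors {c}; ◇¬(¬p ∧ (¬p → q)) there: c:T. ✓
c: successors {d}; ◇¬(¬p ∧ (¬p → q)) there: d:T. ✓
d: successors {f}; ◇¬(¬p ∧ (¬p → q)) there: f:T. ✓
f: successors {h}; ◇¬(¬p ∧ (¬p → q)) there: h:T. ✓
h: successors {b}; ◇¬(¬p ∧ (¬p → q)) there: b:F. ✗
Satisfying worlds: {b, c, d, f}.

4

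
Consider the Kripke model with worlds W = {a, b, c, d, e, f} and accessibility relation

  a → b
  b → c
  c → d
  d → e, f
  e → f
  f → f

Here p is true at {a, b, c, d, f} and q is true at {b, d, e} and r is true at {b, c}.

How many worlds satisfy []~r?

4

a: successors {b}; ~r there: b:F. ✗
b: successors {c}; ~r there: c:F. ✗
c: successors {d}; ~r there: d:T. ✓
d: successors {e, f}; ~r there: e:T, f:T. ✓
e: successors {f}; ~r there: f:T. ✓
f: successors {f}; ~r there: f:T. ✓
Satisfying worlds: {c, d, e, f}.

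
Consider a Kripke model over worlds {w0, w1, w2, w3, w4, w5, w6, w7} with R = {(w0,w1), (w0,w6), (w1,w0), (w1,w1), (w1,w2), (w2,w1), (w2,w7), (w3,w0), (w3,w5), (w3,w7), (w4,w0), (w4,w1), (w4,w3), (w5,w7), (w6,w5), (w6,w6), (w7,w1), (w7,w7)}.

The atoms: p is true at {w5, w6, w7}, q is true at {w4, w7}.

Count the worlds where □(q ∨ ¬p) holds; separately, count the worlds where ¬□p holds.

For □(q ∨ ¬p):
w0: successors {w1, w6}; q ∨ ¬p there: w1:T, w6:F. ✗
w1: successors {w0, w1, w2}; q ∨ ¬p there: w0:T, w1:T, w2:T. ✓
w2: successors {w1, w7}; q ∨ ¬p there: w1:T, w7:T. ✓
w3: successors {w0, w5, w7}; q ∨ ¬p there: w0:T, w5:F, w7:T. ✗
w4: successors {w0, w1, w3}; q ∨ ¬p there: w0:T, w1:T, w3:T. ✓
w5: successors {w7}; q ∨ ¬p there: w7:T. ✓
w6: successors {w5, w6}; q ∨ ¬p there: w5:F, w6:F. ✗
w7: successors {w1, w7}; q ∨ ¬p there: w1:T, w7:T. ✓
— 5 worlds.
For ¬□p:
w0: □p is F. ✓
w1: □p is F. ✓
w2: □p is F. ✓
w3: □p is F. ✓
w4: □p is F. ✓
w5: □p is T. ✗
w6: □p is T. ✗
w7: □p is F. ✓
— 6 worlds.

5 and 6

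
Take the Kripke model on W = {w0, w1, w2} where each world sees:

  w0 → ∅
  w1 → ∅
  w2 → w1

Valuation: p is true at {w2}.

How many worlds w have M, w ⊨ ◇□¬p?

w0: no successors, so ◇□¬p fails. ✗
w1: no successors, so ◇□¬p fails. ✗
w2: successors {w1}; □¬p there: w1:T. ✓
Satisfying worlds: {w2}.

1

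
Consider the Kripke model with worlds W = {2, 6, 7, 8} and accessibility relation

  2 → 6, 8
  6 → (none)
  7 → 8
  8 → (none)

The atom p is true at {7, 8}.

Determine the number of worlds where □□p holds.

4

2: successors {6, 8}; □p there: 6:T, 8:T. ✓
6: no successors, so □□p holds vacuously. ✓
7: successors {8}; □p there: 8:T. ✓
8: no successors, so □□p holds vacuously. ✓
Satisfying worlds: {2, 6, 7, 8}.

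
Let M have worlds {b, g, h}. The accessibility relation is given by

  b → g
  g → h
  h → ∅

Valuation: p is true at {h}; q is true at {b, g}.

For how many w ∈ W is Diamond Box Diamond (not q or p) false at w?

2

b: successors {g}; Box Diamond (not q or p) there: g:F. ✗
g: successors {h}; Box Diamond (not q or p) there: h:T. ✓
h: no successors, so Diamond Box Diamond (not q or p) fails. ✗
Satisfying worlds: {g}.
So Diamond Box Diamond (not q or p) fails at the other 2 worlds.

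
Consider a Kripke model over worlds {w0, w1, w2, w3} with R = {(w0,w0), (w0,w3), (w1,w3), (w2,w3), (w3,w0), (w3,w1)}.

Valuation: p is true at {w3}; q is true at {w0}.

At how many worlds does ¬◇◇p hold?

w0: ◇◇p is T. ✗
w1: ◇◇p is F. ✓
w2: ◇◇p is F. ✓
w3: ◇◇p is T. ✗
Satisfying worlds: {w1, w2}.

2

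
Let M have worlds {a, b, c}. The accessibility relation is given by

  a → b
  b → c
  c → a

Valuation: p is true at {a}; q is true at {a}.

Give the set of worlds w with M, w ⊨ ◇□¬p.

a: successors {b}; □¬p there: b:T. ✓
b: successors {c}; □¬p there: c:F. ✗
c: successors {a}; □¬p there: a:T. ✓

{a, c}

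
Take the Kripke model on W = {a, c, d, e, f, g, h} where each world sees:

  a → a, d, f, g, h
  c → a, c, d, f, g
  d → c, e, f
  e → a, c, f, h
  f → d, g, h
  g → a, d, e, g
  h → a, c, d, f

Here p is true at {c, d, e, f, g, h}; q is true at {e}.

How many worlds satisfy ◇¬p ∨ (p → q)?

5

a: ◇¬p is T, p → q is T. ✓
c: ◇¬p is T, p → q is F. ✓
d: ◇¬p is F, p → q is F. ✗
e: ◇¬p is T, p → q is T. ✓
f: ◇¬p is F, p → q is F. ✗
g: ◇¬p is T, p → q is F. ✓
h: ◇¬p is T, p → q is F. ✓
Satisfying worlds: {a, c, e, g, h}.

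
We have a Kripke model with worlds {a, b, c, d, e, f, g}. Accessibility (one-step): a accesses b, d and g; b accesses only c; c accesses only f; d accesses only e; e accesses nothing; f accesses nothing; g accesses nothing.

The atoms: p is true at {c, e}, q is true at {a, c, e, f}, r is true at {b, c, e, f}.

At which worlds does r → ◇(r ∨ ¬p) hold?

a: r is F, ◇(r ∨ ¬p) is T. ✓
b: r is T, ◇(r ∨ ¬p) is T. ✓
c: r is T, ◇(r ∨ ¬p) is T. ✓
d: r is F, ◇(r ∨ ¬p) is T. ✓
e: r is T, ◇(r ∨ ¬p) is F. ✗
f: r is T, ◇(r ∨ ¬p) is F. ✗
g: r is F, ◇(r ∨ ¬p) is F. ✓

{a, b, c, d, g}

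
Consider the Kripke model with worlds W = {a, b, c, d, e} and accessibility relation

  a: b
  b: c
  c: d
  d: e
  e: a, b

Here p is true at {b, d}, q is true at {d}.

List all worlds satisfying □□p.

{b}

a: successors {b}; □p there: b:F. ✗
b: successors {c}; □p there: c:T. ✓
c: successors {d}; □p there: d:F. ✗
d: successors {e}; □p there: e:F. ✗
e: successors {a, b}; □p there: a:T, b:F. ✗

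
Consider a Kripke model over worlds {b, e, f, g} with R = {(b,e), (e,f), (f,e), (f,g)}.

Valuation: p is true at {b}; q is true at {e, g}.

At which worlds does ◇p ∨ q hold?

b: ◇p is F, q is F. ✗
e: ◇p is F, q is T. ✓
f: ◇p is F, q is F. ✗
g: ◇p is F, q is T. ✓

{e, g}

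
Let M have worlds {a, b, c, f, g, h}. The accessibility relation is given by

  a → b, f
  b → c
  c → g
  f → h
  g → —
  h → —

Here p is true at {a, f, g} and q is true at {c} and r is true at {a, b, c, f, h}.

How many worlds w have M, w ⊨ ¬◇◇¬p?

5

a: ◇◇¬p is T. ✗
b: ◇◇¬p is F. ✓
c: ◇◇¬p is F. ✓
f: ◇◇¬p is F. ✓
g: ◇◇¬p is F. ✓
h: ◇◇¬p is F. ✓
Satisfying worlds: {b, c, f, g, h}.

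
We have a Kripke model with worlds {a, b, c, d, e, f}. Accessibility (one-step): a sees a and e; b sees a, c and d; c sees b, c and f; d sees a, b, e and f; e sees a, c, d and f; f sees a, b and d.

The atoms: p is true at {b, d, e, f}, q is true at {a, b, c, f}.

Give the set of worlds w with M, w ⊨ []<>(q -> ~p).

a: successors {a, e}; <>(q -> ~p) there: a:T, e:T. ✓
b: successors {a, c, d}; <>(q -> ~p) there: a:T, c:T, d:T. ✓
c: successors {b, c, f}; <>(q -> ~p) there: b:T, c:T, f:T. ✓
d: successors {a, b, e, f}; <>(q -> ~p) there: a:T, b:T, e:T, f:T. ✓
e: successors {a, c, d, f}; <>(q -> ~p) there: a:T, c:T, d:T, f:T. ✓
f: successors {a, b, d}; <>(q -> ~p) there: a:T, b:T, d:T. ✓

{a, b, c, d, e, f}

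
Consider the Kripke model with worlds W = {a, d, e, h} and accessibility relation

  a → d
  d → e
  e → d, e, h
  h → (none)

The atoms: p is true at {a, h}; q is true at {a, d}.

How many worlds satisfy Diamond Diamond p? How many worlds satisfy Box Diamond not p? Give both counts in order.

2 and 3

For Diamond Diamond p:
a: successors {d}; Diamond p there: d:F. ✗
d: successors {e}; Diamond p there: e:T. ✓
e: successors {d, e, h}; Diamond p there: d:F, e:T, h:F. ✓
h: no successors, so Diamond Diamond p fails. ✗
— 2 worlds.
For Box Diamond not p:
a: successors {d}; Diamond not p there: d:T. ✓
d: successors {e}; Diamond not p there: e:T. ✓
e: successors {d, e, h}; Diamond not p there: d:T, e:T, h:F. ✗
h: no successors, so Box Diamond not p holds vacuously. ✓
— 3 worlds.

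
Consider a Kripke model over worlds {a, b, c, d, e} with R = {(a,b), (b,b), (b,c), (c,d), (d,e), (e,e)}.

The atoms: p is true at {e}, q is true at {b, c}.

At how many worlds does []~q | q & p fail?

a: []~q is F, q & p is F. ✗
b: []~q is F, q & p is F. ✗
c: []~q is T, q & p is F. ✓
d: []~q is T, q & p is F. ✓
e: []~q is T, q & p is F. ✓
Satisfying worlds: {c, d, e}.
So []~q | q & p fails at the other 2 worlds.

2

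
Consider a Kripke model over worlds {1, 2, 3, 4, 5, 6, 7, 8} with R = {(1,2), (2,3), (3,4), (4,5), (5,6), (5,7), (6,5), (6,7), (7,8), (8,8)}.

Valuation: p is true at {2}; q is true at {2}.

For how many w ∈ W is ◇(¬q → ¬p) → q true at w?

1

1: ◇(¬q → ¬p) is T, q is F. ✗
2: ◇(¬q → ¬p) is T, q is T. ✓
3: ◇(¬q → ¬p) is T, q is F. ✗
4: ◇(¬q → ¬p) is T, q is F. ✗
5: ◇(¬q → ¬p) is T, q is F. ✗
6: ◇(¬q → ¬p) is T, q is F. ✗
7: ◇(¬q → ¬p) is T, q is F. ✗
8: ◇(¬q → ¬p) is T, q is F. ✗
Satisfying worlds: {2}.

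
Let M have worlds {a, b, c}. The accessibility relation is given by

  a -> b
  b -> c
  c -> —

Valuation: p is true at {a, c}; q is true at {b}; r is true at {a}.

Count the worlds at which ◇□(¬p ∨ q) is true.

1

a: successors {b}; □(¬p ∨ q) there: b:F. ✗
b: successors {c}; □(¬p ∨ q) there: c:T. ✓
c: no successors, so ◇□(¬p ∨ q) fails. ✗
Satisfying worlds: {b}.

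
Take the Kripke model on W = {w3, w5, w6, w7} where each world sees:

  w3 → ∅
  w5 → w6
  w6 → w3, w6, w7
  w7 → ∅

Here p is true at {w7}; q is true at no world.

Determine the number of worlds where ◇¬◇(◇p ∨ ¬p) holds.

w3: no successors, so ◇¬◇(◇p ∨ ¬p) fails. ✗
w5: successors {w6}; ¬◇(◇p ∨ ¬p) there: w6:F. ✗
w6: successors {w3, w6, w7}; ¬◇(◇p ∨ ¬p) there: w3:T, w6:F, w7:T. ✓
w7: no successors, so ◇¬◇(◇p ∨ ¬p) fails. ✗
Satisfying worlds: {w6}.

1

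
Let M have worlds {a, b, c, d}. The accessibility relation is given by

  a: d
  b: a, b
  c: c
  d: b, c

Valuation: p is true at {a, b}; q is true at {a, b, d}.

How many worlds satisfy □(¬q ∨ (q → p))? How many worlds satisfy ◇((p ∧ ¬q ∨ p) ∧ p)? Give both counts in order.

3 and 2

For □(¬q ∨ (q → p)):
a: successors {d}; ¬q ∨ (q → p) there: d:F. ✗
b: successors {a, b}; ¬q ∨ (q → p) there: a:T, b:T. ✓
c: successors {c}; ¬q ∨ (q → p) there: c:T. ✓
d: successors {b, c}; ¬q ∨ (q → p) there: b:T, c:T. ✓
— 3 worlds.
For ◇((p ∧ ¬q ∨ p) ∧ p):
a: successors {d}; (p ∧ ¬q ∨ p) ∧ p there: d:F. ✗
b: successors {a, b}; (p ∧ ¬q ∨ p) ∧ p there: a:T, b:T. ✓
c: successors {c}; (p ∧ ¬q ∨ p) ∧ p there: c:F. ✗
d: successors {b, c}; (p ∧ ¬q ∨ p) ∧ p there: b:T, c:F. ✓
— 2 worlds.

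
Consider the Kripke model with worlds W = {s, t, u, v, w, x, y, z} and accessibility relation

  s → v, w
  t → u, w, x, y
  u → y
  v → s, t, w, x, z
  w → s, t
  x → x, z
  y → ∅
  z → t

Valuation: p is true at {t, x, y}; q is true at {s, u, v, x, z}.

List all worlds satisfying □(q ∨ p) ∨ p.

s: □(q ∨ p) is F, p is F. ✗
t: □(q ∨ p) is F, p is T. ✓
u: □(q ∨ p) is T, p is F. ✓
v: □(q ∨ p) is F, p is F. ✗
w: □(q ∨ p) is T, p is F. ✓
x: □(q ∨ p) is T, p is T. ✓
y: □(q ∨ p) is T, p is T. ✓
z: □(q ∨ p) is T, p is F. ✓

{t, u, w, x, y, z}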